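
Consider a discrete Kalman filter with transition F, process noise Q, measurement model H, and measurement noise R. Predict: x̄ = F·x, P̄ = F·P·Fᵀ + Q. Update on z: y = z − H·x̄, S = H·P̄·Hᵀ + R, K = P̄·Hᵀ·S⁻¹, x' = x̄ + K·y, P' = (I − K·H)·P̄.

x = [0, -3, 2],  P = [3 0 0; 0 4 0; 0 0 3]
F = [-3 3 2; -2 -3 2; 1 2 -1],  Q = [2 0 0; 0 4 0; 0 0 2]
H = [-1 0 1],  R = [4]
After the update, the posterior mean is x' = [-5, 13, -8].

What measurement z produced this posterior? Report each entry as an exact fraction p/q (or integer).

z = [-3]

x̄ = F·x = [-5, 13, -8]
P̄ = F·P·Fᵀ + Q = [77 -6 9; -6 64 -36; 9 -36 24]
S = H·P̄·Hᵀ + R = [87]
K = P̄·Hᵀ·S⁻¹ = [-68/87; -10/29; 5/29]
x' − x̄ = [0, 0, 0] = K·y
y = (KᵀK)⁻¹·Kᵀ·(x' − x̄) = [0]
z = y + H·x̄ = [0] + [-3] = [-3]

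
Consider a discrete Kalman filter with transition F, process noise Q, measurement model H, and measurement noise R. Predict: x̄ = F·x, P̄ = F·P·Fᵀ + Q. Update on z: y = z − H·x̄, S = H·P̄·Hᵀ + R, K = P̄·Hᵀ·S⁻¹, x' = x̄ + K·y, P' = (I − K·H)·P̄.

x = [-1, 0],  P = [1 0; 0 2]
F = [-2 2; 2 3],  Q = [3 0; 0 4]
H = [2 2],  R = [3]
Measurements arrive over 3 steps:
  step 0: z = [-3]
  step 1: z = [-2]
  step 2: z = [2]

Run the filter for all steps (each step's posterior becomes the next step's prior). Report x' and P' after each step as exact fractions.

step 0: x̄ = F·x = [2, -2]
step 0: P̄ = F·P·Fᵀ + Q = [15 8; 8 26]
step 0: y = z − H·x̄ = [-3]
step 0: S = H·P̄·Hᵀ + R = [231]
step 0: K = P̄·Hᵀ·S⁻¹ = [46/231; 68/231]
step 0: x' = x̄ + K·y = [108/77, -222/77]
step 0: P' = (I − K·H)·P̄ = [1349/231 -1280/231; -1280/231 1382/231]
step 1: x̄ = F·x = [-60/7, -450/77]
step 1: P̄ = F·P·Fᵀ + Q = [1987/21 496/21; 496/21 3398/231]
step 1: y = z − H·x̄ = [2066/77]
step 1: S = H·P̄·Hᵀ + R = [145361/231]
step 1: K = P̄·Hᵀ·S⁻¹ = [54626/145361; 17708/145361]
step 1: x' = x̄ + K·y = [219728/145361, -374386/145361]
step 1: P' = (I − K·H)·P̄ = [836171/145361 -754232/145361; -754232/145361 780794/145361]
step 2: x̄ = F·x = [-1188228/145361, -683702/145361]
step 2: P̄ = F·P·Fᵀ + Q = [12937799/145361 2848544/145361; 2848544/145361 1902490/145361]
step 2: y = z − H·x̄ = [4034582/145361]
step 2: S = H·P̄·Hᵀ + R = [82585591/145361]
step 2: K = P̄·Hᵀ·S⁻¹ = [31572686/82585591; 9502068/82585591]
step 2: x' = x̄ + K·y = [201237464/82585591, -124703746/82585591]
step 2: P' = (I − K·H)·P̄ = [492850733/82585591 -445491704/82585591; -445491704/82585591 459744806/82585591]

step 0: x' = [108/77, -222/77], P' = [1349/231 -1280/231; -1280/231 1382/231]
step 1: x' = [219728/145361, -374386/145361], P' = [836171/145361 -754232/145361; -754232/145361 780794/145361]
step 2: x' = [201237464/82585591, -124703746/82585591], P' = [492850733/82585591 -445491704/82585591; -445491704/82585591 459744806/82585591]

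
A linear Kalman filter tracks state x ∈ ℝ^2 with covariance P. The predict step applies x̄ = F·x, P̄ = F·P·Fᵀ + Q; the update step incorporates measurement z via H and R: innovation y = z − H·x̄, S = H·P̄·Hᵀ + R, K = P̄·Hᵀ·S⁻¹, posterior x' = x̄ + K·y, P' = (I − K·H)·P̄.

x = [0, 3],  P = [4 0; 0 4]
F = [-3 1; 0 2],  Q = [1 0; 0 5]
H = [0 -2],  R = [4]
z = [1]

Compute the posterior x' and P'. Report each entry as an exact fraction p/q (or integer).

x̄ = F·x = [3, 6]
P̄ = F·P·Fᵀ + Q = [41 8; 8 21]
y = z − H·x̄ = [13]
S = H·P̄·Hᵀ + R = [88]
K = P̄·Hᵀ·S⁻¹ = [-2/11; -21/44]
x' = x̄ + K·y = [7/11, -9/44]
P' = (I − K·H)·P̄ = [419/11 4/11; 4/11 21/22]

x' = [7/11, -9/44]
P' = [419/11 4/11; 4/11 21/22]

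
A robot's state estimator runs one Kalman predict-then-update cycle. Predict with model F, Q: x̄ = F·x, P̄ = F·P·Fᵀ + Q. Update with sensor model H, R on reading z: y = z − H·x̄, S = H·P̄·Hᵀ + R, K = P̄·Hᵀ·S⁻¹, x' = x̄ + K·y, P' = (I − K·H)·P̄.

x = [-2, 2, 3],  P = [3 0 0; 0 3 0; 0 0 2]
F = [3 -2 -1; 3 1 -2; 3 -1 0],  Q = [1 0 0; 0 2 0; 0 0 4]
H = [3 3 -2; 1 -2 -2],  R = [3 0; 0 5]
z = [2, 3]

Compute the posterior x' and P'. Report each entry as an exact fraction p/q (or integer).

x̄ = F·x = [-13, -10, -8]
P̄ = F·P·Fᵀ + Q = [42 25 33; 25 40 24; 33 24 34]
y = z − H·x̄ = [55, -20]
S = H·P̄·Hᵀ + R = [643 -365; -365 303]
K = P̄·Hᵀ·S⁻¹ = [13895/61604 1693/61604; 3473/30802 -6287/30802; 457/30802 -7887/30802]
x' = x̄ + K·y = [-70487/61604, 8735/30802, -63541/30802]
P' = (I − K·H)·P̄ = [836825/61604 -164043/30802 371133/30802; -164043/30802 36994/15401 -70146/15401; 371133/30802 -70146/15401 172788/15401]

x' = [-70487/61604, 8735/30802, -63541/30802]
P' = [836825/61604 -164043/30802 371133/30802; -164043/30802 36994/15401 -70146/15401; 371133/30802 -70146/15401 172788/15401]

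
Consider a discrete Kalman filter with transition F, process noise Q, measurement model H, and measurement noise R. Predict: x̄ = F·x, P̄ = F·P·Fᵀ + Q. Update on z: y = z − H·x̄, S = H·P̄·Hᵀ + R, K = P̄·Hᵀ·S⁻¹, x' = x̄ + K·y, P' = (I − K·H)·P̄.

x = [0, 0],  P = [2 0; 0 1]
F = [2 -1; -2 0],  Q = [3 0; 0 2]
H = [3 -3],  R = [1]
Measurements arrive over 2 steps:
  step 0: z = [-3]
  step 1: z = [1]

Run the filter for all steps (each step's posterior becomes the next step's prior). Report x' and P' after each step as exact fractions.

step 0: x' = [-180/343, 162/343], P' = [516/343 496/343; 496/343 514/343]
step 1: x' = [-19329/58996, -18999/29498], P' = [88581/58996 42943/29498; 42943/29498 22427/14749]

step 0: x̄ = F·x = [0, 0]
step 0: P̄ = F·P·Fᵀ + Q = [12 -8; -8 10]
step 0: y = z − H·x̄ = [-3]
step 0: S = H·P̄·Hᵀ + R = [343]
step 0: K = P̄·Hᵀ·S⁻¹ = [60/343; -54/343]
step 0: x' = x̄ + K·y = [-180/343, 162/343]
step 0: P' = (I − K·H)·P̄ = [516/343 496/343; 496/343 514/343]
step 1: x̄ = F·x = [-522/343, 360/343]
step 1: P̄ = F·P·Fᵀ + Q = [1623/343 -1072/343; -1072/343 2750/343]
step 1: y = z − H·x̄ = [61/7]
step 1: S = H·P̄·Hᵀ + R = [172]
step 1: K = P̄·Hᵀ·S⁻¹ = [165/1204; -117/602]
step 1: x' = x̄ + K·y = [-19329/58996, -18999/29498]
step 1: P' = (I − K·H)·P̄ = [88581/58996 42943/29498; 42943/29498 22427/14749]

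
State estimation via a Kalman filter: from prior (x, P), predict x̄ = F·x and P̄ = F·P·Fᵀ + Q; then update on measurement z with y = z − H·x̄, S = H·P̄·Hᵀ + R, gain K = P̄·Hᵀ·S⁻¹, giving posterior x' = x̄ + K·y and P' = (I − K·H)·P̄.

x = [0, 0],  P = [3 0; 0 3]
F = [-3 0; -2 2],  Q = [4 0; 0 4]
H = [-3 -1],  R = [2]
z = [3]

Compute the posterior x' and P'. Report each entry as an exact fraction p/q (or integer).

x̄ = F·x = [0, 0]
P̄ = F·P·Fᵀ + Q = [31 18; 18 28]
y = z − H·x̄ = [3]
S = H·P̄·Hᵀ + R = [417]
K = P̄·Hᵀ·S⁻¹ = [-37/139; -82/417]
x' = x̄ + K·y = [-111/139, -82/139]
P' = (I − K·H)·P̄ = [202/139 -532/139; -532/139 4952/417]

x' = [-111/139, -82/139]
P' = [202/139 -532/139; -532/139 4952/417]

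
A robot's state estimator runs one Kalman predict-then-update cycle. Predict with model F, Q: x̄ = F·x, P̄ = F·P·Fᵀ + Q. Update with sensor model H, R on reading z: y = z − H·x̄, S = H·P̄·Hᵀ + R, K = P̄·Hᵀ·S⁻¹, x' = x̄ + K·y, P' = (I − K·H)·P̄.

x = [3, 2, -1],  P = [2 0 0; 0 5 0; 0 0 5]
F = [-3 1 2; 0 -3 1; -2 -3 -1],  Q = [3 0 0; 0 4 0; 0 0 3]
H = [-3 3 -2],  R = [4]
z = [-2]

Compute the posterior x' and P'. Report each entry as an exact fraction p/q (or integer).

x̄ = F·x = [-9, -7, -11]
P̄ = F·P·Fᵀ + Q = [46 -5 -13; -5 54 40; -13 40 61]
y = z − H·x̄ = [-30]
S = H·P̄·Hᵀ + R = [602]
K = P̄·Hᵀ·S⁻¹ = [-127/602; 97/602; 37/602]
x' = x̄ + K·y = [-804/301, -3562/301, -3866/301]
P' = (I − K·H)·P̄ = [11563/602 9309/602 -3127/602; 9309/602 23099/602 20491/602; -3127/602 20491/602 35353/602]

x' = [-804/301, -3562/301, -3866/301]
P' = [11563/602 9309/602 -3127/602; 9309/602 23099/602 20491/602; -3127/602 20491/602 35353/602]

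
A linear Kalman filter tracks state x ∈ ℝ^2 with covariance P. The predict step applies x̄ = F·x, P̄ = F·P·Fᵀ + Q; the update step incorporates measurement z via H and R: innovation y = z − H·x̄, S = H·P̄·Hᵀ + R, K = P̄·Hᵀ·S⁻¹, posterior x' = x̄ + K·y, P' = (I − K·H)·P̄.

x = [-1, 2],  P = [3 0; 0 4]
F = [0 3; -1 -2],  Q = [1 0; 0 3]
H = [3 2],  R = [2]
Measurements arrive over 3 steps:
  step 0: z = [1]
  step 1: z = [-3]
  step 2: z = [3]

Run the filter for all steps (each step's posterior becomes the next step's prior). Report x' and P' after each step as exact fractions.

step 0: x̄ = F·x = [6, -3]
step 0: P̄ = F·P·Fᵀ + Q = [37 -24; -24 22]
step 0: y = z − H·x̄ = [-11]
step 0: S = H·P̄·Hᵀ + R = [135]
step 0: K = P̄·Hᵀ·S⁻¹ = [7/15; -28/135]
step 0: x' = x̄ + K·y = [13/15, -97/135]
step 0: P' = (I − K·H)·P̄ = [38/5 -164/15; -164/15 2186/135]
step 1: x̄ = F·x = [-97/45, 77/135]
step 1: P̄ = F·P·Fᵀ + Q = [2201/15 -2896/45; -2896/45 4271/135]
step 1: y = z − H·x̄ = [314/135]
step 1: S = H·P̄·Hᵀ + R = [91379/135]
step 1: K = P̄·Hᵀ·S⁻¹ = [42051/91379; -17522/91379]
step 1: x' = x̄ + K·y = [-99165/91379, 11365/91379]
step 1: P' = (I − K·H)·P̄ = [309926/91379 -422838/91379; -422838/91379 616735/91379]
step 2: x̄ = F·x = [34095/91379, 76435/91379]
step 2: P̄ = F·P·Fᵀ + Q = [5641994/91379 -2431896/91379; -2431896/91379 1359651/91379]
step 2: y = z − H·x̄ = [18982/91379]
step 2: S = H·P̄·Hᵀ + R = [27216556/91379]
step 2: K = P̄·Hᵀ·S⁻¹ = [6031095/13608278; -2288193/13608278]
step 2: x' = x̄ + K·y = [3165150/6804139, 5453738/6804139]
step 2: P' = (I − K·H)·P̄ = [22048879/6804139 -30057771/6804139; -30057771/6804139 43942560/6804139]

step 0: x' = [13/15, -97/135], P' = [38/5 -164/15; -164/15 2186/135]
step 1: x' = [-99165/91379, 11365/91379], P' = [309926/91379 -422838/91379; -422838/91379 616735/91379]
step 2: x' = [3165150/6804139, 5453738/6804139], P' = [22048879/6804139 -30057771/6804139; -30057771/6804139 43942560/6804139]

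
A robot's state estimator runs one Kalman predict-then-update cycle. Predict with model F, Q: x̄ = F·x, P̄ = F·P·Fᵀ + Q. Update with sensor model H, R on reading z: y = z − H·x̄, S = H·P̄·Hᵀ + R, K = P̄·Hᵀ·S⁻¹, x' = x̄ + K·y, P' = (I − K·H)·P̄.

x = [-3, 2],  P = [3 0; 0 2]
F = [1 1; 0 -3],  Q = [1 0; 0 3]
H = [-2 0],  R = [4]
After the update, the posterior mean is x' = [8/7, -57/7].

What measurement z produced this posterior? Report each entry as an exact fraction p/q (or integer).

x̄ = F·x = [-1, -6]
P̄ = F·P·Fᵀ + Q = [6 -6; -6 21]
S = H·P̄·Hᵀ + R = [28]
K = P̄·Hᵀ·S⁻¹ = [-3/7; 3/7]
x' − x̄ = [15/7, -15/7] = K·y
y = (KᵀK)⁻¹·Kᵀ·(x' − x̄) = [-5]
z = y + H·x̄ = [-5] + [2] = [-3]

z = [-3]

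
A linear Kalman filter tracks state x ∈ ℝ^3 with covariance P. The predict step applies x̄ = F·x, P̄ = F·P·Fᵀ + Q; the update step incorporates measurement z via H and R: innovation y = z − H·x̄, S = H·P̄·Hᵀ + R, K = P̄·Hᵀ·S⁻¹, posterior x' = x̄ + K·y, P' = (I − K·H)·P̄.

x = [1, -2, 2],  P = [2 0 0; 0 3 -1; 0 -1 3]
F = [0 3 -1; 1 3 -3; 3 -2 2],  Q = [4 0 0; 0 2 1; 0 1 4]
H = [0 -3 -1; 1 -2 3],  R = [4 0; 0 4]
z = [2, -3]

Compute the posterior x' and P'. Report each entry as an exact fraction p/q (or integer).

x̄ = F·x = [-8, -11, 11]
P̄ = F·P·Fᵀ + Q = [40 48 -32; 48 76 -41; -32 -41 54]
y = z − H·x̄ = [-20, -50]
S = H·P̄·Hᵀ + R = [496 469; 469 942]
K = P̄·Hᵀ·S⁻¹ = [-34216/247271 -22864/247271; -69691/247271 -24889/247271; -34430/247271 72791/247271]
x' = x̄ + K·y = [-150648/247271, -81711/247271, -230969/247271]
P' = (I − K·H)·P̄ = [2583320/247271 280488/247271 -704600/247271; 280488/247271 110576/247271 -52964/247271; -704600/247271 -52964/247271 296612/247271]

x' = [-150648/247271, -81711/247271, -230969/247271]
P' = [2583320/247271 280488/247271 -704600/247271; 280488/247271 110576/247271 -52964/247271; -704600/247271 -52964/247271 296612/247271]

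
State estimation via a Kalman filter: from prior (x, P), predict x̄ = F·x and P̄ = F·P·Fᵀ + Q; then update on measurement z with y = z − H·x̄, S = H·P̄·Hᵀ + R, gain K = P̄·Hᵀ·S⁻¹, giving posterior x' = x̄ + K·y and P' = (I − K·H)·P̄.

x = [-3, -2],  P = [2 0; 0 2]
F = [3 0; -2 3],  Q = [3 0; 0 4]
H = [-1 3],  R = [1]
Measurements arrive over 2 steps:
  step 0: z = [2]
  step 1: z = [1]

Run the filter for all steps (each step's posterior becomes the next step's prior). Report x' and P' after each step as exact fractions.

step 0: x' = [-411/52, -51/26], P' = [4395/364 723/182; 723/182 129/91]
step 1: x' = [12984/178099, 70062/178099], P' = [1989777/178099 636354/178099; 636354/178099 222898/178099]

step 0: x̄ = F·x = [-9, 0]
step 0: P̄ = F·P·Fᵀ + Q = [21 -12; -12 30]
step 0: y = z − H·x̄ = [-7]
step 0: S = H·P̄·Hᵀ + R = [364]
step 0: K = P̄·Hᵀ·S⁻¹ = [-57/364; 51/182]
step 0: x' = x̄ + K·y = [-411/52, -51/26]
step 0: P' = (I − K·H)·P̄ = [4395/364 723/182; 723/182 129/91]
step 1: x̄ = F·x = [-1233/52, 129/13]
step 1: P̄ = F·P·Fᵀ + Q = [40647/364 -477/13; -477/13 226/13]
step 1: y = z − H·x̄ = [-2729/52]
step 1: S = H·P̄·Hᵀ + R = [178099/364]
step 1: K = P̄·Hᵀ·S⁻¹ = [-80715/178099; 32340/178099]
step 1: x' = x̄ + K·y = [12984/178099, 70062/178099]
step 1: P' = (I − K·H)·P̄ = [1989777/178099 636354/178099; 636354/178099 222898/178099]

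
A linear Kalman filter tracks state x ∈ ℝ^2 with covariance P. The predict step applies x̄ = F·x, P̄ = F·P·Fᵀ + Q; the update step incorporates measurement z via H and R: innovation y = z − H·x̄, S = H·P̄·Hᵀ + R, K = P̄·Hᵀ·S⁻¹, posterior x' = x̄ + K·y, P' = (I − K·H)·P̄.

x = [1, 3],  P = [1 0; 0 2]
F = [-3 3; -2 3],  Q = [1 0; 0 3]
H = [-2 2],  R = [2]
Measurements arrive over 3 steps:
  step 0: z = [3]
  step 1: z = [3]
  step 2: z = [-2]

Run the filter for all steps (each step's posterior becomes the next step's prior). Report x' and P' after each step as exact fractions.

step 0: x̄ = F·x = [6, 7]
step 0: P̄ = F·P·Fᵀ + Q = [28 24; 24 25]
step 0: y = z − H·x̄ = [1]
step 0: S = H·P̄·Hᵀ + R = [22]
step 0: K = P̄·Hᵀ·S⁻¹ = [-4/11; 1/11]
step 0: x' = x̄ + K·y = [62/11, 78/11]
step 0: P' = (I − K·H)·P̄ = [276/11 272/11; 272/11 273/11]
step 1: x̄ = F·x = [48/11, 10]
step 1: P̄ = F·P·Fᵀ + Q = [56/11 3; 3 30]
step 1: y = z − H·x̄ = [-91/11]
step 1: S = H·P̄·Hᵀ + R = [1302/11]
step 1: K = P̄·Hᵀ·S⁻¹ = [-23/651; 99/217]
step 1: x' = x̄ + K·y = [433/93, 193/31]
step 1: P' = (I − K·H)·P̄ = [3218/651 1065/217; 1065/217 1164/217]
step 2: x̄ = F·x = [146/31, 871/93]
step 2: P̄ = F·P·Fᵀ + Q = [1177/217 937/217; 937/217 7913/651]
step 2: y = z − H·x̄ = [-1052/93]
step 2: S = H·P̄·Hᵀ + R = [24590/651]
step 2: K = P̄·Hᵀ·S⁻¹ = [-144/2459; 5102/12295]
step 2: x' = x̄ + K·y = [13210/2459, 57437/12295]
step 2: P' = (I − K·H)·P̄ = [13019/2459 12875/2459; 12875/2459 69477/12295]

step 0: x' = [62/11, 78/11], P' = [276/11 272/11; 272/11 273/11]
step 1: x' = [433/93, 193/31], P' = [3218/651 1065/217; 1065/217 1164/217]
step 2: x' = [13210/2459, 57437/12295], P' = [13019/2459 12875/2459; 12875/2459 69477/12295]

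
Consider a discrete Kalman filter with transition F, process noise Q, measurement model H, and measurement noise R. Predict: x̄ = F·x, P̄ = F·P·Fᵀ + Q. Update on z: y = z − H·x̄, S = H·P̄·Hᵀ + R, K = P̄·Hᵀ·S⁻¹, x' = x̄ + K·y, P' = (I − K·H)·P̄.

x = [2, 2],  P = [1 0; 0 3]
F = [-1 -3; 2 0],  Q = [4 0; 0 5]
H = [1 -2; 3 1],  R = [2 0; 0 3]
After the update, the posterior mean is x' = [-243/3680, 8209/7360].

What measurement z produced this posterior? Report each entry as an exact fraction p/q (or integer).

x̄ = F·x = [-8, 4]
P̄ = F·P·Fᵀ + Q = [32 -2; -2 9]
S = H·P̄·Hᵀ + R = [78 88; 88 288]
K = P̄·Hᵀ·S⁻¹ = [131/920 1041/3680; -753/1840 997/7360]
x' − x̄ = [29197/3680, -21231/7360] = K·y
y = (KᵀK)⁻¹·Kᵀ·(x' − x̄) = [14, 21]
z = y + H·x̄ = [14, 21] + [-16, -20] = [-2, 1]

z = [-2, 1]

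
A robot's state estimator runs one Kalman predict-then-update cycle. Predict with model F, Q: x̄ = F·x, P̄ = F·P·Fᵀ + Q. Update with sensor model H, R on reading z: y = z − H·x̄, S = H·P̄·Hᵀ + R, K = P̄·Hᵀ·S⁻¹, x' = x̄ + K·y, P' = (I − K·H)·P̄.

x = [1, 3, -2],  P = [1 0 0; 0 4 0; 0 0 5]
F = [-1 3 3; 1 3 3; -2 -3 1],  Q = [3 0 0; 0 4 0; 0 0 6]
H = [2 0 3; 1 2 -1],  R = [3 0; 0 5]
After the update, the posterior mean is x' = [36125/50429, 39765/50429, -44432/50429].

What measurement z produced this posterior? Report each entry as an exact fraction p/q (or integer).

z = [-1, 3]

x̄ = F·x = [2, 4, -13]
P̄ = F·P·Fᵀ + Q = [85 80 -19; 80 86 -23; -19 -23 51]
S = H·P̄·Hᵀ + R = [574 180; 180 935]
K = P̄·Hᵀ·S⁻¹ = [11627/100858 65598/252145; 7117/100858 14147/50429; 25681/100858 -43642/252145]
x' − x̄ = [-64733/50429, -161951/50429, 611145/50429] = K·y
y = (KᵀK)⁻¹·Kᵀ·(x' − x̄) = [34, -20]
z = y + H·x̄ = [34, -20] + [-35, 23] = [-1, 3]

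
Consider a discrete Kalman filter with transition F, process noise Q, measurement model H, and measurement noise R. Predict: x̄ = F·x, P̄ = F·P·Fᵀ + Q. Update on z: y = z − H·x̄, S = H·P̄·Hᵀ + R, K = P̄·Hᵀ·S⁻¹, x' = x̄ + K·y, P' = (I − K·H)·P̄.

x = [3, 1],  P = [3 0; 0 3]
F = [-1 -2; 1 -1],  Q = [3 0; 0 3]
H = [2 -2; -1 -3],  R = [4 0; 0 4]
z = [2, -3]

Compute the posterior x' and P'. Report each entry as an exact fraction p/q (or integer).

x' = [3181/2653, 1502/2653]
P' = [2061/2653 165/2653; 165/2653 801/2653]

x̄ = F·x = [-5, 2]
P̄ = F·P·Fᵀ + Q = [18 3; 3 9]
y = z − H·x̄ = [16, -2]
S = H·P̄·Hᵀ + R = [88 6; 6 121]
K = P̄·Hᵀ·S⁻¹ = [948/2653 -639/2653; -318/2653 -642/2653]
x' = x̄ + K·y = [3181/2653, 1502/2653]
P' = (I − K·H)·P̄ = [2061/2653 165/2653; 165/2653 801/2653]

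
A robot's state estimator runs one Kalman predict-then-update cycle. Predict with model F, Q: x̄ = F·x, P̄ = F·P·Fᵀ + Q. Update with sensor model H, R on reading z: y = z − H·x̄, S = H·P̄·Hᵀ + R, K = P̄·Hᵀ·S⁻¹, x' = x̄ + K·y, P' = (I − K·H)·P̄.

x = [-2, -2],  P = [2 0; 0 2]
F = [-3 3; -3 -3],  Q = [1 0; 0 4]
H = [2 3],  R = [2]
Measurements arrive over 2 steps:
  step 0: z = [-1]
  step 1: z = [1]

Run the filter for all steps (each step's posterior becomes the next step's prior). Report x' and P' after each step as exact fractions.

step 0: x' = [-1369/255, 56/17], P' = [6697/255 -296/17; -296/17 200/17]
step 1: x' = [-173927/381645, 27457/42405], P' = [3581627/381645 -254572/42405; -254572/42405 57326/14135]

step 0: x̄ = F·x = [0, 12]
step 0: P̄ = F·P·Fᵀ + Q = [37 0; 0 40]
step 0: y = z − H·x̄ = [-37]
step 0: S = H·P̄·Hᵀ + R = [510]
step 0: K = P̄·Hᵀ·S⁻¹ = [37/255; 4/17]
step 0: x' = x̄ + K·y = [-1369/255, 56/17]
step 0: P' = (I − K·H)·P̄ = [6697/255 -296/17; -296/17 200/17]
step 1: x̄ = F·x = [2209/85, 529/85]
step 1: P̄ = F·P·Fᵀ + Q = [55816/85 11091/85; 11091/85 2791/85]
step 1: y = z − H·x̄ = [-1184/17]
step 1: S = H·P̄·Hᵀ + R = [76329/17]
step 1: K = P̄·Hᵀ·S⁻¹ = [28981/76329; 679/8481]
step 1: x' = x̄ + K·y = [-173927/381645, 27457/42405]
step 1: P' = (I − K·H)·P̄ = [3581627/381645 -254572/42405; -254572/42405 57326/14135]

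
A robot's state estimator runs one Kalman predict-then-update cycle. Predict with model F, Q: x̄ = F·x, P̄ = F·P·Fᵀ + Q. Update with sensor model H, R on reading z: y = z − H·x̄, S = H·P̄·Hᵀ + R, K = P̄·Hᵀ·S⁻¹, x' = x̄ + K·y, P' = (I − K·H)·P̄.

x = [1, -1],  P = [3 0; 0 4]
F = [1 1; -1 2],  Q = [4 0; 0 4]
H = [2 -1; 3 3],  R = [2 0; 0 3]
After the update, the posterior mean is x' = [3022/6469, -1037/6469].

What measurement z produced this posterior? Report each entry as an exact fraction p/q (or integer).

x̄ = F·x = [0, -3]
P̄ = F·P·Fᵀ + Q = [11 5; 5 23]
S = H·P̄·Hᵀ + R = [49 12; 12 399]
K = P̄·Hᵀ·S⁻¹ = [2069/6469 716/6469; -2065/6469 1424/6469]
x' − x̄ = [3022/6469, 18370/6469] = K·y
y = (KᵀK)⁻¹·Kᵀ·(x' − x̄) = [-2, 10]
z = y + H·x̄ = [-2, 10] + [3, -9] = [1, 1]

z = [1, 1]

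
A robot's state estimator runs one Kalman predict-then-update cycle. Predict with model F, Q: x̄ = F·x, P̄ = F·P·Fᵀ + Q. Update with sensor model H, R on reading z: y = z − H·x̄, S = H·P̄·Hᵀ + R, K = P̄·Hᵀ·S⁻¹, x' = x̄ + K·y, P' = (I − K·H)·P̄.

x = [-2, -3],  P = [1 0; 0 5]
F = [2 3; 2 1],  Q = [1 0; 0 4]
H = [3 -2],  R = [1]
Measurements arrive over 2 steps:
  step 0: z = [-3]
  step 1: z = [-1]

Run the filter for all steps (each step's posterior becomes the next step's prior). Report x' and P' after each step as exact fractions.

step 0: x' = [-101/25, -113/25], P' = [1206/275 1753/275; 1753/275 2614/275]
step 1: x' = [-48916/23643, -60887/23643], P' = [920533/189144 666499/94572; 666499/94572 493753/47286]

step 0: x̄ = F·x = [-13, -7]
step 0: P̄ = F·P·Fᵀ + Q = [50 19; 19 13]
step 0: y = z − H·x̄ = [22]
step 0: S = H·P̄·Hᵀ + R = [275]
step 0: K = P̄·Hᵀ·S⁻¹ = [112/275; 31/275]
step 0: x' = x̄ + K·y = [-101/25, -113/25]
step 0: P' = (I − K·H)·P̄ = [1206/275 1753/275; 1753/275 2614/275]
step 1: x̄ = F·x = [-541/25, -63/5]
step 1: P̄ = F·P·Fᵀ + Q = [49661/275 5338/55; 5338/55 622/11]
step 1: y = z − H·x̄ = [968/25]
step 1: S = H·P̄·Hᵀ + R = [189144/275]
step 1: K = P̄·Hᵀ·S⁻¹ = [95603/189144; 24485/94572]
step 1: x' = x̄ + K·y = [-48916/23643, -60887/23643]
step 1: P' = (I − K·H)·P̄ = [920533/189144 666499/94572; 666499/94572 493753/47286]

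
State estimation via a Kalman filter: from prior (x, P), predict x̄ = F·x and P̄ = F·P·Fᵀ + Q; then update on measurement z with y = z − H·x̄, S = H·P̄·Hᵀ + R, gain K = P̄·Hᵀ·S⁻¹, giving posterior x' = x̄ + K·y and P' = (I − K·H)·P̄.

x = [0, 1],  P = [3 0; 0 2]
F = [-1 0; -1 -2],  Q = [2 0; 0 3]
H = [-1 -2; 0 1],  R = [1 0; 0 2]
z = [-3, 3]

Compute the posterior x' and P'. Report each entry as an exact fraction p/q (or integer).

x' = [-14/223, 363/223]
P' = [559/223 -238/223; -238/223 150/223]

x̄ = F·x = [0, -2]
P̄ = F·P·Fᵀ + Q = [5 3; 3 14]
y = z − H·x̄ = [-7, 5]
S = H·P̄·Hᵀ + R = [74 -31; -31 16]
K = P̄·Hᵀ·S⁻¹ = [-83/223 -119/223; -62/223 75/223]
x' = x̄ + K·y = [-14/223, 363/223]
P' = (I − K·H)·P̄ = [559/223 -238/223; -238/223 150/223]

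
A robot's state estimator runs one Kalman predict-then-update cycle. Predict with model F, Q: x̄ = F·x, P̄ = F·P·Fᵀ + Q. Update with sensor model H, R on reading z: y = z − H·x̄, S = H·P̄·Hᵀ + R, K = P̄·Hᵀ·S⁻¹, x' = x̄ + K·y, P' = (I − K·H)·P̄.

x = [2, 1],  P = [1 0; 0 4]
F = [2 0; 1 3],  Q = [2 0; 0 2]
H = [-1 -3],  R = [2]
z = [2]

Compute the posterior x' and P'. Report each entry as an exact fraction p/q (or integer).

x̄ = F·x = [4, 5]
P̄ = F·P·Fᵀ + Q = [6 2; 2 39]
y = z − H·x̄ = [21]
S = H·P̄·Hᵀ + R = [371]
K = P̄·Hᵀ·S⁻¹ = [-12/371; -17/53]
x' = x̄ + K·y = [176/53, -92/53]
P' = (I − K·H)·P̄ = [2082/371 -98/53; -98/53 44/53]

x' = [176/53, -92/53]
P' = [2082/371 -98/53; -98/53 44/53]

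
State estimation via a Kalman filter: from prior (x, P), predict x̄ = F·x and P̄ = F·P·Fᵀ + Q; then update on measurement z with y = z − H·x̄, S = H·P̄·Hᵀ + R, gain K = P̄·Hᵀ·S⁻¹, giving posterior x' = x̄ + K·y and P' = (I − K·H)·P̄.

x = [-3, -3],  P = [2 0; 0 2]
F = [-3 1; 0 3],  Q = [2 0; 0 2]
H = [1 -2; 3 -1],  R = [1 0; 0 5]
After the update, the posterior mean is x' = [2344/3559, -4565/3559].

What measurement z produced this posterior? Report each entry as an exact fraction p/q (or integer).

z = [3, 3]

x̄ = F·x = [6, -9]
P̄ = F·P·Fᵀ + Q = [22 6; 6 20]
S = H·P̄·Hᵀ + R = [79 64; 64 187]
K = P̄·Hᵀ·S⁻¹ = [-1970/10677 4100/10677; -6230/10677 2018/10677]
x' − x̄ = [-19010/3559, 27466/3559] = K·y
y = (KᵀK)⁻¹·Kᵀ·(x' − x̄) = [-21, -24]
z = y + H·x̄ = [-21, -24] + [24, 27] = [3, 3]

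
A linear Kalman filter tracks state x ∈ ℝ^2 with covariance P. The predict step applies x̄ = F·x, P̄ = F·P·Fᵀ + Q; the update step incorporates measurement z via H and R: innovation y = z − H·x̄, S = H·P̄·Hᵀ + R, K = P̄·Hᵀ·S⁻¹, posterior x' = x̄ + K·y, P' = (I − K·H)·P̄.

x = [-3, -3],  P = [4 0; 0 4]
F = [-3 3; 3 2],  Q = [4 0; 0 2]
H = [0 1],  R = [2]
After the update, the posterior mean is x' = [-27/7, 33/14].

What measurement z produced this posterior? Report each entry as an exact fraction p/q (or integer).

x̄ = F·x = [0, -15]
P̄ = F·P·Fᵀ + Q = [76 -12; -12 54]
S = H·P̄·Hᵀ + R = [56]
K = P̄·Hᵀ·S⁻¹ = [-3/14; 27/28]
x' − x̄ = [-27/7, 243/14] = K·y
y = (KᵀK)⁻¹·Kᵀ·(x' − x̄) = [18]
z = y + H·x̄ = [18] + [-15] = [3]

z = [3]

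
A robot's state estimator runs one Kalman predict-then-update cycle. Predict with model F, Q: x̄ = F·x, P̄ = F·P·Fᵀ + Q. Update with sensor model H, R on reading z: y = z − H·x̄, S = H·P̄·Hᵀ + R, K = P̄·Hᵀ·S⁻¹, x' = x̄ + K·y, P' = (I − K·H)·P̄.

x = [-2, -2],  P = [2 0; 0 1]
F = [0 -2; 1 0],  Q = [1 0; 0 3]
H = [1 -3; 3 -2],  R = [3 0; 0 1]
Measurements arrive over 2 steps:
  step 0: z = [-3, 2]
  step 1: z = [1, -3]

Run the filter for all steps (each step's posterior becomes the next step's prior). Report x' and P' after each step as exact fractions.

step 0: x' = [799/491, 2044/1473], P' = [180/491 175/491; 175/491 715/1473]
step 1: x' = [-1372532/952093, -609660/952093], P' = [303618/952093 287469/952093; 287469/952093 402369/952093]

step 0: x̄ = F·x = [4, -2]
step 0: P̄ = F·P·Fᵀ + Q = [5 0; 0 5]
step 0: y = z − H·x̄ = [-13, -14]
step 0: S = H·P̄·Hᵀ + R = [53 45; 45 66]
step 0: K = P̄·Hᵀ·S⁻¹ = [-115/491 190/491; -180/491 145/1473]
step 0: x' = x̄ + K·y = [799/491, 2044/1473]
step 0: P' = (I − K·H)·P̄ = [180/491 175/491; 175/491 715/1473]
step 1: x̄ = F·x = [-4088/1473, 799/491]
step 1: P̄ = F·P·Fᵀ + Q = [4333/1473 -350/491; -350/491 1653/491]
step 1: y = z − H·x̄ = [12752/1473, 4213/491]
step 1: S = H·P̄·Hᵀ + R = [59683/1473 18101/491; 18101/491 24302/491]
step 1: K = P̄·Hᵀ·S⁻¹ = [-186263/952093 335916/952093; -306546/952093 57669/952093]
step 1: x' = x̄ + K·y = [-1372532/952093, -609660/952093]
step 1: P' = (I − K·H)·P̄ = [303618/952093 287469/952093; 287469/952093 402369/952093]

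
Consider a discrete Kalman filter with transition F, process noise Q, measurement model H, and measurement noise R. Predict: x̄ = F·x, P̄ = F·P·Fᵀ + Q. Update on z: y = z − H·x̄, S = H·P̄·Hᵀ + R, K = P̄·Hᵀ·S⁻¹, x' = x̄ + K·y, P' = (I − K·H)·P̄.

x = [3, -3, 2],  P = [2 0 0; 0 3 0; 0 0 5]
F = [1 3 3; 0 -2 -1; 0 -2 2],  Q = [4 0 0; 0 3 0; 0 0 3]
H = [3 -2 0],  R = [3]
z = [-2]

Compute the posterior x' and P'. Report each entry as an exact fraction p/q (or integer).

x' = [1800/1181, 3890/1181, 12002/1181]
P' = [2118/1181 2727/1181 4572/1181; 2727/1181 4299/1181 6810/1181; 4572/1181 6810/1181 40311/1181]

x̄ = F·x = [0, 4, 10]
P̄ = F·P·Fᵀ + Q = [78 -33 12; -33 20 2; 12 2 35]
y = z − H·x̄ = [6]
S = H·P̄·Hᵀ + R = [1181]
K = P̄·Hᵀ·S⁻¹ = [300/1181; -139/1181; 32/1181]
x' = x̄ + K·y = [1800/1181, 3890/1181, 12002/1181]
P' = (I − K·H)·P̄ = [2118/1181 2727/1181 4572/1181; 2727/1181 4299/1181 6810/1181; 4572/1181 6810/1181 40311/1181]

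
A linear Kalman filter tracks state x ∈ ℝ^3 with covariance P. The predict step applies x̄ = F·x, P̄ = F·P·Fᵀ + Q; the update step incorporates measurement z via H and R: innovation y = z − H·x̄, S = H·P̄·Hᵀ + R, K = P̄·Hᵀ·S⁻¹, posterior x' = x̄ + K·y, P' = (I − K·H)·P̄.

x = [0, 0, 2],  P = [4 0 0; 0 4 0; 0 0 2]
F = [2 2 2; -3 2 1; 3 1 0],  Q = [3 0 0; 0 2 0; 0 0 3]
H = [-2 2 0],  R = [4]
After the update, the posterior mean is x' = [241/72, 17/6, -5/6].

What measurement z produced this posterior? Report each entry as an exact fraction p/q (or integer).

x̄ = F·x = [4, 2, 0]
P̄ = F·P·Fᵀ + Q = [43 -4 32; -4 56 -28; 32 -28 43]
S = H·P̄·Hᵀ + R = [432]
K = P̄·Hᵀ·S⁻¹ = [-47/216; 5/18; -5/18]
x' − x̄ = [-47/72, 5/6, -5/6] = K·y
y = (KᵀK)⁻¹·Kᵀ·(x' − x̄) = [3]
z = y + H·x̄ = [3] + [-4] = [-1]

z = [-1]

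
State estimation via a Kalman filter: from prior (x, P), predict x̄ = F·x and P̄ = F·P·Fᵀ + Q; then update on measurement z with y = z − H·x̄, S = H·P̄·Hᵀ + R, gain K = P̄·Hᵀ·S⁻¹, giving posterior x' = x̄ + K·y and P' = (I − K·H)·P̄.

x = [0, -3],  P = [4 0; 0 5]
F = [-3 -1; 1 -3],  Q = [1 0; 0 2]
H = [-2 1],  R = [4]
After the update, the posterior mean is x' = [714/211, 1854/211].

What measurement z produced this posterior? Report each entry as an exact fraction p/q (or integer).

x̄ = F·x = [3, 9]
P̄ = F·P·Fᵀ + Q = [42 3; 3 51]
S = H·P̄·Hᵀ + R = [211]
K = P̄·Hᵀ·S⁻¹ = [-81/211; 45/211]
x' − x̄ = [81/211, -45/211] = K·y
y = (KᵀK)⁻¹·Kᵀ·(x' − x̄) = [-1]
z = y + H·x̄ = [-1] + [3] = [2]

z = [2]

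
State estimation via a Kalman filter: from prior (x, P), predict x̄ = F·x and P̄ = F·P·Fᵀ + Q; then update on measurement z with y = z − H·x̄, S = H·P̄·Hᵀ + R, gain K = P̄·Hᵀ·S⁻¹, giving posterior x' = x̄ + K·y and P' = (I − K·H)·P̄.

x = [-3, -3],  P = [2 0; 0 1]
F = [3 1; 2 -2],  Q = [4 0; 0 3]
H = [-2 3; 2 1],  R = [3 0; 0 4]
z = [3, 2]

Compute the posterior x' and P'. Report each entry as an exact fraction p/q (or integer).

x' = [1020/16561, 20230/16561]
P' = [9831/16561 4530/16561; 4530/16561 7040/16561]

x̄ = F·x = [-12, 0]
P̄ = F·P·Fᵀ + Q = [23 10; 10 15]
y = z − H·x̄ = [-21, 26]
S = H·P̄·Hᵀ + R = [110 -7; -7 151]
K = P̄·Hᵀ·S⁻¹ = [-2024/16561 6048/16561; 4020/16561 4025/16561]
x' = x̄ + K·y = [1020/16561, 20230/16561]
P' = (I − K·H)·P̄ = [9831/16561 4530/16561; 4530/16561 7040/16561]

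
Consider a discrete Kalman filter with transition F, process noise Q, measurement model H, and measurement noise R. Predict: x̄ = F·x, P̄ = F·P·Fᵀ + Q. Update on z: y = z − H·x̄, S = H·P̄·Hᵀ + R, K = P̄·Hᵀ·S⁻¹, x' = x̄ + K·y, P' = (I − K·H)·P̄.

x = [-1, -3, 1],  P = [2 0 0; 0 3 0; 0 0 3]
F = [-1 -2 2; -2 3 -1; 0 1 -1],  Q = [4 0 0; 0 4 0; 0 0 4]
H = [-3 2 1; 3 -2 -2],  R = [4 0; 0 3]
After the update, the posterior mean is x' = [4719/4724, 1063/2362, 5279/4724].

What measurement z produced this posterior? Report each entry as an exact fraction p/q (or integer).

z = [-2, -1]

x̄ = F·x = [9, -8, -4]
P̄ = F·P·Fᵀ + Q = [30 -20 -12; -20 42 12; -12 12 10]
S = H·P̄·Hᵀ + R = [812 -878; -878 961]
K = P̄·Hᵀ·S⁻¹ = [-625/4724 93/2362; 603/2362 69/1181; -1485/4724 -875/2362]
x' − x̄ = [-37797/4724, 19959/2362, 24175/4724] = K·y
y = (KᵀK)⁻¹·Kᵀ·(x' − x̄) = [45, -52]
z = y + H·x̄ = [45, -52] + [-47, 51] = [-2, -1]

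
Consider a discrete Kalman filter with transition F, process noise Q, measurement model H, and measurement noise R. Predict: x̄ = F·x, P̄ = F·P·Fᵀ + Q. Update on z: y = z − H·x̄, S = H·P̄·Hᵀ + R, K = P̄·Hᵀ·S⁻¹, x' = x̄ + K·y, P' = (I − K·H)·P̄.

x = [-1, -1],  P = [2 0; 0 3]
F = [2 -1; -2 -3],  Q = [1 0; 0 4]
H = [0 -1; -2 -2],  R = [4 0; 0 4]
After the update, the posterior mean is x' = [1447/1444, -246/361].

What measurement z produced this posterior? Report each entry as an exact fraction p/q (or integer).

z = [2, -1]

x̄ = F·x = [-1, 5]
P̄ = F·P·Fᵀ + Q = [12 1; 1 39]
S = H·P̄·Hᵀ + R = [43 80; 80 216]
K = P̄·Hᵀ·S⁻¹ = [233/361 -519/1444; -253/361 -40/361]
x' − x̄ = [2891/1444, -2051/361] = K·y
y = (KᵀK)⁻¹·Kᵀ·(x' − x̄) = [7, 7]
z = y + H·x̄ = [7, 7] + [-5, -8] = [2, -1]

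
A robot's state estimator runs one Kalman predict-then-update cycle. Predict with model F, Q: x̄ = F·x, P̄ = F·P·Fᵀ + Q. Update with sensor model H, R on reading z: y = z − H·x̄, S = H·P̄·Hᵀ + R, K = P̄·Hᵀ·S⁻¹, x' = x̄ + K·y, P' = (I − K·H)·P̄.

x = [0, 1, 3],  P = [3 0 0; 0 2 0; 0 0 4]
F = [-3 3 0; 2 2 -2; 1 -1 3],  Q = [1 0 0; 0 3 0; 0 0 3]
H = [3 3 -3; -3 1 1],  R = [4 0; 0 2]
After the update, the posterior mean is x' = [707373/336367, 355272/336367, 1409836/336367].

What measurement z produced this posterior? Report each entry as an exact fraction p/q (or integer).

x̄ = F·x = [3, -4, 8]
P̄ = F·P·Fᵀ + Q = [46 -6 -15; -6 39 -22; -15 -22 44]
S = H·P̄·Hᵀ + R = [1723 -573; -573 581]
K = P̄·Hᵀ·S⁻¹ = [2379/336367 -89706/336367; 57960/336367 77425/336367; -51396/336367 -11899/336367]
x' − x̄ = [-301728/336367, 1700740/336367, -1281100/336367] = K·y
y = (KᵀK)⁻¹·Kᵀ·(x' − x̄) = [24, 4]
z = y + H·x̄ = [24, 4] + [-27, -5] = [-3, -1]

z = [-3, -1]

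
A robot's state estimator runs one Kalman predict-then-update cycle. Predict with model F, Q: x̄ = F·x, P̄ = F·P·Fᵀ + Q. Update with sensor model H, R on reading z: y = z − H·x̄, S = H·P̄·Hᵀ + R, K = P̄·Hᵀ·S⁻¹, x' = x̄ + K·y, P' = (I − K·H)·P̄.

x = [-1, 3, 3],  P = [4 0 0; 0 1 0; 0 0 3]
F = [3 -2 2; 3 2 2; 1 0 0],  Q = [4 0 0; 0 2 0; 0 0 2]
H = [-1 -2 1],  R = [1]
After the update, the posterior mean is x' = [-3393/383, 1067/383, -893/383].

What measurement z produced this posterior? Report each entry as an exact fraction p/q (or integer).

x̄ = F·x = [-3, 9, -1]
P̄ = F·P·Fᵀ + Q = [56 44 12; 44 54 12; 12 12 6]
S = H·P̄·Hᵀ + R = [383]
K = P̄·Hᵀ·S⁻¹ = [-132/383; -140/383; -30/383]
x' − x̄ = [-2244/383, -2380/383, -510/383] = K·y
y = (KᵀK)⁻¹·Kᵀ·(x' − x̄) = [17]
z = y + H·x̄ = [17] + [-16] = [1]

z = [1]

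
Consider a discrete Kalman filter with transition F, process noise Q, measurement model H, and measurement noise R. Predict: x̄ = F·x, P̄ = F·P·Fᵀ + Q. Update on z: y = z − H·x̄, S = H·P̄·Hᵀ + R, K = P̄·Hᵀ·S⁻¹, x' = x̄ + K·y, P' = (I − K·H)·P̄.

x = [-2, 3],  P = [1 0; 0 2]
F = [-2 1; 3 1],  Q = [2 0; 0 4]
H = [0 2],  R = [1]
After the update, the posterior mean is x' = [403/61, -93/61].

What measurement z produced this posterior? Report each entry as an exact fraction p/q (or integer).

z = [-3]

x̄ = F·x = [7, -3]
P̄ = F·P·Fᵀ + Q = [8 -4; -4 15]
S = H·P̄·Hᵀ + R = [61]
K = P̄·Hᵀ·S⁻¹ = [-8/61; 30/61]
x' − x̄ = [-24/61, 90/61] = K·y
y = (KᵀK)⁻¹·Kᵀ·(x' − x̄) = [3]
z = y + H·x̄ = [3] + [-6] = [-3]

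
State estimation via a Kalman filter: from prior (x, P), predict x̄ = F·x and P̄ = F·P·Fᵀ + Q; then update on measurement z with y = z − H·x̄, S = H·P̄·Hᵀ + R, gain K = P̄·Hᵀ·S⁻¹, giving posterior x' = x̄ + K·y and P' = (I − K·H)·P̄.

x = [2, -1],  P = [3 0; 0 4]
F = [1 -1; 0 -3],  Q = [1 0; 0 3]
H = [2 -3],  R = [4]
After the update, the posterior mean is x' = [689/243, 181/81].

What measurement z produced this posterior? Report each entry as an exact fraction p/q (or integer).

z = [-1]

x̄ = F·x = [3, 3]
P̄ = F·P·Fᵀ + Q = [8 12; 12 39]
S = H·P̄·Hᵀ + R = [243]
K = P̄·Hᵀ·S⁻¹ = [-20/243; -31/81]
x' − x̄ = [-40/243, -62/81] = K·y
y = (KᵀK)⁻¹·Kᵀ·(x' − x̄) = [2]
z = y + H·x̄ = [2] + [-3] = [-1]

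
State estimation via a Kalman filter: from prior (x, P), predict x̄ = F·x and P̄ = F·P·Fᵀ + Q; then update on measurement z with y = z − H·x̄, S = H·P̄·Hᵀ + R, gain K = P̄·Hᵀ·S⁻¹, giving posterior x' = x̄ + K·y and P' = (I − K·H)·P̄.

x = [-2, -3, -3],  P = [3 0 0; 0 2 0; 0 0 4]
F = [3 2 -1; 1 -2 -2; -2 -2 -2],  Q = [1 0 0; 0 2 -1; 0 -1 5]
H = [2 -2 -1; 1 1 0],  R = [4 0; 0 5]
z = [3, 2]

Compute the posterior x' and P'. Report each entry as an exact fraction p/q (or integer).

x̄ = F·x = [-9, 10, 16]
P̄ = F·P·Fᵀ + Q = [40 9 -18; 9 29 17; -18 17 41]
y = z − H·x̄ = [57, 1]
S = H·P̄·Hᵀ + R = [389 23; 23 92]
K = P̄·Hᵀ·S⁻¹ = [271/1533 17221/35259; -38/219 2299/5037; -443/1533 2164/35259]
x' = x̄ + K·y = [55171/35259, 2851/5037, -14465/35259]
P' = (I − K·H)·P̄ = [67891/35259 2602/5037 74422/35259; 2602/5037 8893/5037 -9086/5037; 74422/35259 -9086/5037 316804/35259]

x' = [55171/35259, 2851/5037, -14465/35259]
P' = [67891/35259 2602/5037 74422/35259; 2602/5037 8893/5037 -9086/5037; 74422/35259 -9086/5037 316804/35259]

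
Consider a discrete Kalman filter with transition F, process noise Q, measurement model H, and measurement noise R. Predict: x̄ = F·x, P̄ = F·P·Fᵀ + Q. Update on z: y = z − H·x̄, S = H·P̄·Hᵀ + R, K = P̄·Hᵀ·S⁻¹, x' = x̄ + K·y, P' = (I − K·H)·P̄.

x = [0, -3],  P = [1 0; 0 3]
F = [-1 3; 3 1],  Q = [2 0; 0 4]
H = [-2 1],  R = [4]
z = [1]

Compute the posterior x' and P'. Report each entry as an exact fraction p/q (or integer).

x' = [-72/29, -101/29]
P' = [141/29 228/29; 228/29 460/29]

x̄ = F·x = [-9, -3]
P̄ = F·P·Fᵀ + Q = [30 6; 6 16]
y = z − H·x̄ = [-14]
S = H·P̄·Hᵀ + R = [116]
K = P̄·Hᵀ·S⁻¹ = [-27/58; 1/29]
x' = x̄ + K·y = [-72/29, -101/29]
P' = (I − K·H)·P̄ = [141/29 228/29; 228/29 460/29]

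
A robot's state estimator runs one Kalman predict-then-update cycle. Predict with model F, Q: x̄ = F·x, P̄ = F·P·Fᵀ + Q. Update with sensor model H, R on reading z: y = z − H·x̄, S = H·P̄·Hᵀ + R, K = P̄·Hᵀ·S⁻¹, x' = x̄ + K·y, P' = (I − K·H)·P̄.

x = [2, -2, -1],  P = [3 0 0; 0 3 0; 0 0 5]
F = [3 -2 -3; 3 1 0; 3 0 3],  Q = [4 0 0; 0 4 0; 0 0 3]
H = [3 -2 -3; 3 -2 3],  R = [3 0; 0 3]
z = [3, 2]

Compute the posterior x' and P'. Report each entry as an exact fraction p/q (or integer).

x' = [634997/471137, 341216/471137, -68076/471137]
P' = [4729400/471137 6961413/471137 23562/471137; 6961413/471137 10419258/471137 35505/471137; 23562/471137 35505/471137 78297/471137]

x̄ = F·x = [13, 4, 3]
P̄ = F·P·Fᵀ + Q = [88 21 -18; 21 34 27; -18 27 75]
y = z − H·x̄ = [-19, -38]
S = H·P̄·Hᵀ + R = [2002 1; 1 706]
K = P̄·Hᵀ·S⁻¹ = [64896/471137 112020/471137; -20264/471137 50746/471137; -78405/471137 78189/471137]
x' = x̄ + K·y = [634997/471137, 341216/471137, -68076/471137]
P' = (I − K·H)·P̄ = [4729400/471137 6961413/471137 23562/471137; 6961413/471137 10419258/471137 35505/471137; 23562/471137 35505/471137 78297/471137]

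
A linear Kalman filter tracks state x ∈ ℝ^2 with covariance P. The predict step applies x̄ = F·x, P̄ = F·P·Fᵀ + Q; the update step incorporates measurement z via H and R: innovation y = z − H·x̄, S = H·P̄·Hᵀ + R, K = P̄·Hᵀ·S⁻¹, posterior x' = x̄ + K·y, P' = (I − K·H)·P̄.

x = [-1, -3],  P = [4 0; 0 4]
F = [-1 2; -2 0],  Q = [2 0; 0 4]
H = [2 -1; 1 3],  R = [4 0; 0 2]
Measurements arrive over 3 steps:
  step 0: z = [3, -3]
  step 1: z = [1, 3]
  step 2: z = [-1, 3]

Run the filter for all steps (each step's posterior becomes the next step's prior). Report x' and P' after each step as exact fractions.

step 0: x̄ = F·x = [-5, 2]
step 0: P̄ = F·P·Fᵀ + Q = [22 8; 8 20]
step 0: y = z − H·x̄ = [15, -4]
step 0: S = H·P̄·Hᵀ + R = [80 24; 24 252]
step 0: K = P̄·Hᵀ·S⁻¹ = [83/204 22/153; -55/408 173/612]
step 0: x' = x̄ + K·y = [19/36, -83/72]
step 0: P' = (I − K·H)·P̄ = [113/153 -23/153; -23/153 73/306]
step 1: x̄ = F·x = [-17/6, -19/18]
step 1: P̄ = F·P·Fᵀ + Q = [73/17 106/51; 106/51 1064/153]
step 1: y = z − H·x̄ = [101/18, 9]
step 1: S = H·P̄·Hᵀ + R = [3032/153 -32/17; -32/17 1383/17]
step 1: K = P̄·Hᵀ·S⁻¹ = [1401/4102 845/6153; -2351/20510 8594/30765]
step 1: x' = x̄ + K·y = [7853/24612, 100337/123060]
step 1: P' = (I − K·H)·P̄ = [3844/6153 -718/6153; -718/6153 6926/30765]
step 2: x̄ = F·x = [53803/41020, -7853/12306]
step 2: P̄ = F·P·Fᵀ + Q = [40938/10255 3520/2051; 3520/2051 39988/6153]
step 2: y = z − H·x̄ = [-131102/30765, 147787/41020]
step 2: S = H·P̄·Hᵀ + R = [603056/30765 -30064/10255; -30064/10255 766868/10255]
step 2: K = P̄·Hᵀ·S⁻¹ = [952755/2802004 189927/1401002; -321343/2802004 195564/700501]
step 2: x' = x̄ + K·y = [1967313/5604008, 599901/700501]
step 2: P' = (I − K·H)·P̄ = [435456/700501 -81843/700501; -81843/700501 157657/700501]

step 0: x' = [19/36, -83/72], P' = [113/153 -23/153; -23/153 73/306]
step 1: x' = [7853/24612, 100337/123060], P' = [3844/6153 -718/6153; -718/6153 6926/30765]
step 2: x' = [1967313/5604008, 599901/700501], P' = [435456/700501 -81843/700501; -81843/700501 157657/700501]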